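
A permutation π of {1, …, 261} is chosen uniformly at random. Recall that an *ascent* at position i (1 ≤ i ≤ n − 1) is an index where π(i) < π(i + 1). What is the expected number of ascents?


Write X = Σ X_I over i = 1, …, 260, with X_I the indicator of one ascent.
There are 260 indicators.
For each fixed i, the pair (π(i), π(i+1)) is a uniformly random ordered pair of distinct values from {1, …, 261}; by symmetry P[π(i) < π(i+1)] = 1/2.
By linearity: E[X] = 260 · (1/2) = (261 − 1) · (1/2) = 130 ≈ 130.00000.

E[X] = 130 = 130.00000.


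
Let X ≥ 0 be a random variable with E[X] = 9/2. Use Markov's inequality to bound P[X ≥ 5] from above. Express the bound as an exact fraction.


μ = E[X] = 9/2, a = 5.
Markov: P[X ≥ 5] ≤ μ/a = (9/2)/5 = 9/10.
Numerically: ≈ 0.900000.
(Since a = 5 > μ = 4.500000, the bound 9/10 is < 1 and informative.)

P[X ≥ 5] ≤ 9/10 ≈ 0.900000.


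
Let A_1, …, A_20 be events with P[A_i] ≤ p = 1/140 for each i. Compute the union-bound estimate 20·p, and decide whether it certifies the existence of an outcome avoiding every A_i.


Union bound: P[∪_{i=1}^{20} A_i] ≤ Σ_i P[A_i] ≤ 20·p = 20·(1/140) = 1/7.
Numerically: 1/7 ≈ 0.142857.
Is 1/7 < 1? YES.
Since P[∪ A_i] ≤ 1/7 < 1, the complement has P[∩ A_i^c] ≥ 1 − 1/7 = 6/7 > 0, so some outcome avoids every A_i.

20·p = 1/7 ≈ 0.142857; existence CERTIFIED by the union bound.


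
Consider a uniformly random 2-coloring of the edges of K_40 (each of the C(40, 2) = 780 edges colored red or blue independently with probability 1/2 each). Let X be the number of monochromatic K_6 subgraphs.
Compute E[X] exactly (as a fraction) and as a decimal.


Let X = Σ_S X_S over the C(40, 6) = 3838380 subsets S of size 6, where X_S = 1 if the K_6 on S is monochromatic.
For a fixed S, the K_6 on S has C(6, 2) = 15 edges. P[all 15 edges red] = (1/2)^15, and likewise for blue, so P[monochromatic] = 2·(1/2)^15 = 2^{1 − 15} = 1/16384.
By linearity: E[X] = C(40, 6) · 2^{1 − 15} = 3838380 · 1/16384 = 959595/4096.
Numerically: E[X] ≈ 234.276.

E[X] = C(40,6)·2^(1−C(6,2)) = 959595/4096 ≈ 234.276.


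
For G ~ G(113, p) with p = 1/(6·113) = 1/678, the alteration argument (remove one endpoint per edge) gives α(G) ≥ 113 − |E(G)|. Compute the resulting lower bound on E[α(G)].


E[|E(G)|] = C(113, 2)·p = 6328 · (1/678) = 28/3.
E[α(G)] ≥ n − E[|E(G)|] = 113 − 28/3 = 311/3.
Numerically: ≈ 103.667.
(This is only a lower bound; the true E[α(G)] may be larger.)

E[α(G)] ≥ 311/3 ≈ 103.667.


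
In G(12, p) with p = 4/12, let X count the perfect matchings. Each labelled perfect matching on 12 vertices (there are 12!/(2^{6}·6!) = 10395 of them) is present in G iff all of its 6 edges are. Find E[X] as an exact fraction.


K_12 has 12!/(2^{6}·6!) = 10395 labelled perfect matchings.
For each such perfect matching H, let X_H = 1 if all 6 edges of H are present in G. Then P[X_H = 1] = p^{6} = (1/3)^{6} = 1/729.
Summing the indicators: E[X] = Σ_H E[X_H] = 10395 · p^{6} = 10395 · 1/729 = 385/27.
Numerically: E[X] ≈ 14.26.

E[X] = 10395 · (1/3)^{6} = 385/27 ≈ 14.26.


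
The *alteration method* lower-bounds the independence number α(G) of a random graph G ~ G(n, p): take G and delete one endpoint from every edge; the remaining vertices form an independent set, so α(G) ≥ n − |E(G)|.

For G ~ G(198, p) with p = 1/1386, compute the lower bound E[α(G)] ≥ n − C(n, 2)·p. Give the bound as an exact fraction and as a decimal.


E[|E(G)|] = C(198, 2)·p = 19503 · (1/1386) = 197/14.
E[α(G)] ≥ n − E[|E(G)|] = 198 − 197/14 = 2575/14.
Numerically: ≈ 183.929.
(This is only a lower bound; the true E[α(G)] may be larger.)

E[α(G)] ≥ 2575/14 ≈ 183.929.


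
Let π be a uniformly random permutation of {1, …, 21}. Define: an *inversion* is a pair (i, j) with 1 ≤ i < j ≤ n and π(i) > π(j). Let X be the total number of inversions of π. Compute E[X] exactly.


Write X = Σ X_I over the C(21, 2) = 210 pairs i < j, with X_I the indicator of one inversion.
There are 210 indicators.
For each fixed pair i < j, the values π(i) and π(j) are two distinct elements of {1, …, 21} in uniformly random order; by symmetry P[π(i) > π(j)] = 1/2.
By linearity: E[X] = 210 · (1/2) = C(21, 2) · (1/2) = 210/2 = 105 ≈ 105.0000.

E[X] = 105 = 105.0000.


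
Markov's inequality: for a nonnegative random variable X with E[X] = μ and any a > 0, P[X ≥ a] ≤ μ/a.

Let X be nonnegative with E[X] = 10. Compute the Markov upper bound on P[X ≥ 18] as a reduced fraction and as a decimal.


μ = E[X] = 10, a = 18.
Markov: P[X ≥ 18] ≤ μ/a = (10)/18 = 5/9.
Numerically: ≈ 0.55556.
(Since a = 18 > μ = 10.00000, the bound 5/9 is < 1 and informative.)

P[X ≥ 18] ≤ 5/9 ≈ 0.55556.


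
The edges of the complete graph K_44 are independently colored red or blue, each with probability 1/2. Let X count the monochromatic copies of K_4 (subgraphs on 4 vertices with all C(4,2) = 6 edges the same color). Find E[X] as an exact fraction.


Let X = Σ_S X_S over the C(44, 4) = 135751 subsets S of size 4, where X_S = 1 if the K_4 on S is monochromatic.
For a fixed S, the K_4 on S has C(4, 2) = 6 edges. P[all 6 edges red] = (1/2)^6, and likewise for blue, so P[monochromatic] = 2·(1/2)^6 = 2^{1 − 6} = 1/32.
Summing: E[X] = C(44, 4) · 2^{1 − 6} = 135751 · 1/32 = 135751/32.
Numerically: E[X] ≈ 4242.21875.

E[X] = C(44,4)·2^(1−C(4,2)) = 135751/32 ≈ 4242.21875.


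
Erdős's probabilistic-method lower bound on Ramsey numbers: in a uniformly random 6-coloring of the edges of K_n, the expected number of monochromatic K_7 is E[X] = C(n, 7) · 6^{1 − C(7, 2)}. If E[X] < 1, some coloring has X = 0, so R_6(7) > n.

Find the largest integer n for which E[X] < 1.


We need C(n, 7) · 6^{1 − 21} < 1, i.e. C(n, 7) < 6^{21 − 1} = 3656158440062976.
Check values of n near the boundary:
  n = 562: C(562, 7) = 3384017972944752; 3384017972944752 < 3656158440062976? YES
  n = 563: C(563, 7) = 3426622515769596; 3426622515769596 < 3656158440062976? YES
  n = 564: C(564, 7) = 3469685994423792; 3469685994423792 < 3656158440062976? YES
  n = 565: C(565, 7) = 3513212521235560; 3513212521235560 < 3656158440062976? YES
  n = 566: C(566, 7) = 3557206237959440; 3557206237959440 < 3656158440062976? YES
  n = 567: C(567, 7) = 3601671315933933; 3601671315933933 < 3656158440062976? YES
  n = 568: C(568, 7) = 3646611956239704; 3646611956239704 < 3656158440062976? YES
  n = 569: C(569, 7) = 3692032389858348; 3692032389858348 < 3656158440062976? NO
The largest n with C(n, 7) < 3656158440062976 is n = 568 (where E[X] = 16882462760369/16926659444736 ≈ 0.9974). Hence R_6(7) > 568, i.e. R_6(7) ≥ 569.

Largest n = 568; hence R_6(7) > 568.


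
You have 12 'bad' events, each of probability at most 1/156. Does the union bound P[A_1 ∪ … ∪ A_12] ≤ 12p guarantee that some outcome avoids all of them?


Union bound: P[∪_{i=1}^{12} A_i] ≤ Σ_i P[A_i] ≤ 12·p = 12·(1/156) = 1/13.
Numerically: 1/13 ≈ 0.076923.
Is 1/13 < 1? YES.
Since P[∪ A_i] ≤ 1/13 < 1, the complement has P[∩ A_i^c] ≥ 1 − 1/13 = 12/13 > 0, so some outcome avoids every A_i.

12·p = 1/13 ≈ 0.076923; existence CERTIFIED by the union bound.


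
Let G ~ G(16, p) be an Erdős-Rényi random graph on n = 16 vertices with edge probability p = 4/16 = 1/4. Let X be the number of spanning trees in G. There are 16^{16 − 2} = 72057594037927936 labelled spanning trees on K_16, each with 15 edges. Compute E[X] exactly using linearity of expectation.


K_16 has 16^{16 − 2} = 72057594037927936 labelled spanning trees.
For each such spanning tree H, let X_H = 1 if all 15 edges of H are present in G. Then P[X_H = 1] = p^{15} = (1/4)^{15} = 1/1073741824.
By linearity of expectation: E[X] = Σ_H E[X_H] = 72057594037927936 · p^{15} = 72057594037927936 · 1/1073741824 = 67108864.
Numerically: E[X] ≈ 6.71089e+07.

E[X] = 72057594037927936 · (1/4)^{15} = 67108864 ≈ 6.71089e+07.


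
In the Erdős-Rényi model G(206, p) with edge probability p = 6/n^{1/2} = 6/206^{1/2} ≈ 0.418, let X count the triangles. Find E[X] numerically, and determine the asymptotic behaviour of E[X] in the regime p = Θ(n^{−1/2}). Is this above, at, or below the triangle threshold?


Number of potential triangles: C(206, 3) = 1435820.
Each occurs with probability p³ ≈ (0.418)³ ≈ 7.30555e-02.
By linearity: E[X] = C(206, 3)·p³ ≈ 1435820 · 7.30555e-02 ≈ 104894.549.
Since α = 1/2 < 1, p = c/n^{1/2} ≫ 1/n is above the triangle threshold p ~ 1/n. Asymptotically E[X] ~ (c³/6)·n^{3(1−α)} = (6³/6)·n^{1.5} → ∞; triangles are abundant w.h.p.

E[X] ≈ 104894.549; in regime p = Θ(1/n^{1/2}) E[X] diverges (above the triangle threshold p ~ 1/n).


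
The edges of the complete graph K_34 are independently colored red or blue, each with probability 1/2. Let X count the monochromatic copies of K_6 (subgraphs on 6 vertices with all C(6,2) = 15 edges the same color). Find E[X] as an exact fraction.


Let X = Σ_S X_S over the C(34, 6) = 1344904 subsets S of size 6, where X_S = 1 if the K_6 on S is monochromatic.
For a fixed S, the K_6 on S has C(6, 2) = 15 edges. P[all 15 edges red] = (1/2)^15, and likewise for blue, so P[monochromatic] = 2·(1/2)^15 = 2^{1 − 15} = 1/16384.
By linearity: E[X] = C(34, 6) · 2^{1 − 15} = 1344904 · 1/16384 = 168113/2048.
Numerically: E[X] ≈ 82.08643.

E[X] = C(34,6)·2^(1−C(6,2)) = 168113/2048 ≈ 82.08643.


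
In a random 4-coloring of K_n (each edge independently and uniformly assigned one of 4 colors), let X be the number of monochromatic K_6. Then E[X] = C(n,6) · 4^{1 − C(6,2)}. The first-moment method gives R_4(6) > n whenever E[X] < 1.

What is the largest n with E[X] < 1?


We need C(n, 6) · 4^{1 − 15} < 1, i.e. C(n, 6) < 4^{15 − 1} = 268435456.
Check values of n near the boundary:
  n = 76: C(76, 6) = 218618940; 218618940 < 268435456? YES
  n = 77: C(77, 6) = 237093780; 237093780 < 268435456? YES
  n = 78: C(78, 6) = 256851595; 256851595 < 268435456? YES
  n = 79: C(79, 6) = 277962685; 277962685 < 268435456? NO
  n = 80: C(80, 6) = 300500200; 300500200 < 268435456? NO
The largest n with C(n, 6) < 268435456 is n = 78 (where E[X] = 256851595/268435456 ≈ 0.95685). Hence R_4(6) > 78, i.e. R_4(6) ≥ 79.

Largest n = 78; hence R_4(6) > 78.


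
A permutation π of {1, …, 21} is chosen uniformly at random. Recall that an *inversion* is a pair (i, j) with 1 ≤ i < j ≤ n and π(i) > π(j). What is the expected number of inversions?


Write X = Σ X_I over the C(21, 2) = 210 pairs i < j, with X_I the indicator of one inversion.
There are 210 indicators.
For each fixed pair i < j, the values π(i) and π(j) are two distinct elements of {1, …, 21} in uniformly random order; by symmetry P[π(i) > π(j)] = 1/2.
By linearity: E[X] = 210 · (1/2) = C(21, 2) · (1/2) = 210/2 = 105 ≈ 105.000.

E[X] = 105 = 105.000.


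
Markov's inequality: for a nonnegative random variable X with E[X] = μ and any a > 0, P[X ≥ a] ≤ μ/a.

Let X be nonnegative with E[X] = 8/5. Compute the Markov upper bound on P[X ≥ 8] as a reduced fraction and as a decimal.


μ = E[X] = 8/5, a = 8.
Markov: P[X ≥ 8] ≤ μ/a = (8/5)/8 = 1/5.
Numerically: ≈ 0.200000.
(Since a = 8 > μ = 1.600000, the bound 1/5 is < 1 and informative.)

P[X ≥ 8] ≤ 1/5 ≈ 0.200000.


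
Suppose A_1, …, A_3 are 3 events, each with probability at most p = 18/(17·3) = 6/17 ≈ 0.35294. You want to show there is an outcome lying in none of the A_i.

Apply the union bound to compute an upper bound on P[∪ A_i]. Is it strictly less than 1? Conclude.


Union bound: P[∪_{i=1}^{3} A_i] ≤ Σ_i P[A_i] ≤ 3·p = 3·(6/17) = 18/17.
Numerically: 18/17 ≈ 1.05882.
Is 18/17 < 1? NO.
Since the bound 18/17 is ≥ 1, the union bound is uninformative here; it does NOT by itself certify existence.

3·p = 18/17 ≈ 1.05882; existence NOT certified by the union bound.


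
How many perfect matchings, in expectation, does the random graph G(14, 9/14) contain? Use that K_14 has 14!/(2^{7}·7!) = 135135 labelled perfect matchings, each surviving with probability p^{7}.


K_14 has 14!/(2^{7}·7!) = 135135 labelled perfect matchings.
For each such perfect matching H, let X_H = 1 if all 7 edges of H are present in G. Then P[X_H = 1] = p^{7} = (9/14)^{7} = 4782969/105413504.
Summing the indicators: E[X] = Σ_H E[X_H] = 135135 · p^{7} = 135135 · 4782969/105413504 = 92335216545/15059072.
Numerically: E[X] ≈ 6132.

E[X] = 135135 · (9/14)^{7} = 92335216545/15059072 ≈ 6132.


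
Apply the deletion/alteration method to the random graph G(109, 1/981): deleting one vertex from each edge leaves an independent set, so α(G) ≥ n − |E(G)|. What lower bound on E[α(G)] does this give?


E[|E(G)|] = C(109, 2)·p = 5886 · (1/981) = 6.
E[α(G)] ≥ n − E[|E(G)|] = 109 − 6 = 103.
Numerically: ≈ 103.00000.
(This is only a lower bound; the true E[α(G)] may be larger.)

E[α(G)] ≥ 103 ≈ 103.00000.


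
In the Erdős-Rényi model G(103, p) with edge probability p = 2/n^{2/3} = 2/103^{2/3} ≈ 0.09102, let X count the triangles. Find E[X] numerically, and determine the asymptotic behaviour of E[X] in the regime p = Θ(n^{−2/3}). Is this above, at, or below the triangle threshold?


Number of potential triangles: C(103, 3) = 176851.
Each occurs with probability p³ ≈ (0.09102)³ ≈ 7.5407673e-04.
By linearity: E[X] = C(103, 3)·p³ ≈ 176851 · 7.5407673e-04 ≈ 133.35922.
Since α = 2/3 < 1, p = c/n^{2/3} ≫ 1/n is above the triangle threshold p ~ 1/n. Asymptotically E[X] ~ (c³/6)·n^{3(1−α)} = (2³/6)·n^{1} → ∞; triangles are abundant w.h.p.

E[X] ≈ 133.35922; in regime p = Θ(1/n^{2/3}) E[X] diverges (above the triangle threshold p ~ 1/n).


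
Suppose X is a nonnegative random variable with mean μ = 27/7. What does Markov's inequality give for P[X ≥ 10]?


μ = E[X] = 27/7, a = 10.
Markov: P[X ≥ 10] ≤ μ/a = (27/7)/10 = 27/70.
Numerically: ≈ 0.385714.
(Since a = 10 > μ = 3.857143, the bound 27/70 is < 1 and informative.)

P[X ≥ 10] ≤ 27/70 ≈ 0.385714.


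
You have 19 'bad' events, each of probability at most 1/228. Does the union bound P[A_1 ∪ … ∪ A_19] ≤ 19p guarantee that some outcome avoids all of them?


Union bound: P[∪_{i=1}^{19} A_i] ≤ Σ_i P[A_i] ≤ 19·p = 19·(1/228) = 1/12.
Numerically: 1/12 ≈ 0.0833.
Is 1/12 < 1? YES.
Since P[∪ A_i] ≤ 1/12 < 1, the complement has P[∩ A_i^c] ≥ 1 − 1/12 = 11/12 > 0, so some outcome avoids every A_i.

19·p = 1/12 ≈ 0.0833; existence CERTIFIED by the union bound.


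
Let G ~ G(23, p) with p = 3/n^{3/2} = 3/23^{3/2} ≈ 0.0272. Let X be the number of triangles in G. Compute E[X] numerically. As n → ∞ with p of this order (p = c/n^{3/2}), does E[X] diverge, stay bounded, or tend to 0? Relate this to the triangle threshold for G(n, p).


Number of potential triangles: C(23, 3) = 1771.
Each occurs with probability p³ ≈ (0.0272)³ ≈ 2.011817e-05.
By linearity: E[X] = C(23, 3)·p³ ≈ 1771 · 2.011817e-05 ≈ 0.0356.
Since α = 3/2 > 1, p = c/n^{3/2} = o(1/n) is below the triangle threshold p ~ 1/n. Asymptotically E[X] ~ (c³/6)·n^{3(1−α)} = (3³/6)·n^{-1.5} → 0, so by Markov's inequality G has no triangles w.h.p.

E[X] ≈ 0.0356; in regime p = Θ(1/n^{3/2}) E[X] tends to 0 (below the triangle threshold p ~ 1/n).


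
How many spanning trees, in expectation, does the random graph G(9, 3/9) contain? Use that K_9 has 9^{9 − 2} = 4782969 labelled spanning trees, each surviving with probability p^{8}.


K_9 has 9^{9 − 2} = 4782969 labelled spanning trees.
For each such spanning tree H, let X_H = 1 if all 8 edges of H are present in G. Then P[X_H = 1] = p^{8} = (1/3)^{8} = 1/6561.
Summing the indicators: E[X] = Σ_H E[X_H] = 4782969 · p^{8} = 4782969 · 1/6561 = 729.
Numerically: E[X] ≈ 729.

E[X] = 4782969 · (1/3)^{8} = 729 ≈ 729.


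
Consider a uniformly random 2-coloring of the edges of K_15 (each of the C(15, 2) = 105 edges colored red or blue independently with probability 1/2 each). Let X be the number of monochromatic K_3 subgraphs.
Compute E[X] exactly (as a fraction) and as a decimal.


Let X = Σ_S X_S over the C(15, 3) = 455 subsets S of size 3, where X_S = 1 if the K_3 on S is monochromatic.
For a fixed S, the K_3 on S has C(3, 2) = 3 edges. P[all 3 edges red] = (1/2)^3, and likewise for blue, so P[monochromatic] = 2·(1/2)^3 = 2^{1 − 3} = 1/4.
By linearity of expectation: E[X] = C(15, 3) · 2^{1 − 3} = 455 · 1/4 = 455/4.
Numerically: E[X] ≈ 113.75000.

E[X] = C(15,3)·2^(1−C(3,2)) = 455/4 ≈ 113.75000.


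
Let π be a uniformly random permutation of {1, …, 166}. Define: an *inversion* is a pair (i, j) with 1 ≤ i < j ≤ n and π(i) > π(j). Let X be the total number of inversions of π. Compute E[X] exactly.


Write X = Σ X_I over the C(166, 2) = 13695 pairs i < j, with X_I the indicator of one inversion.
There are 13695 indicators.
For each fixed pair i < j, the values π(i) and π(j) are two distinct elements of {1, …, 166} in uniformly random order; by symmetry P[π(i) > π(j)] = 1/2.
By linearity: E[X] = 13695 · (1/2) = C(166, 2) · (1/2) = 13695/2 = 13695/2 ≈ 6847.5000.

E[X] = 13695/2 = 6847.5000.


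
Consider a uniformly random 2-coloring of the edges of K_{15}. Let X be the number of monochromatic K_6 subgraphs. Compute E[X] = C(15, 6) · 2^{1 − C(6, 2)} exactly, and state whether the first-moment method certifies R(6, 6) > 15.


E[X] = C(15, 6) · 2^{1 − 15} = 5005 · 2^{−14} = 5005/16384.
As a reduced fraction: E[X] = 5005/16384 ≈ 0.30548.
Is E[X] < 1? YES.
Since E[X] < 1, there exists a 2-coloring of K_{15} with no monochromatic K_6; hence R(6, 6) > 15.

E[X] = 5005/16384 ≈ 0.30548; E[X] < 1, so R(6, 6) > 15.


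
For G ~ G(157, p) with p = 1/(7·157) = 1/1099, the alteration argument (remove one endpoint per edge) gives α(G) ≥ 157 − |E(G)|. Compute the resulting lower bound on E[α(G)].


E[|E(G)|] = C(157, 2)·p = 12246 · (1/1099) = 78/7.
E[α(G)] ≥ n − E[|E(G)|] = 157 − 78/7 = 1021/7.
Numerically: ≈ 145.857143.
(This is only a lower bound; the true E[α(G)] may be larger.)

E[α(G)] ≥ 1021/7 ≈ 145.857143.


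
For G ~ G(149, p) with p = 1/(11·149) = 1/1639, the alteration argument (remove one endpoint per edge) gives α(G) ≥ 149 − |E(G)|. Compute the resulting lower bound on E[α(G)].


E[|E(G)|] = C(149, 2)·p = 11026 · (1/1639) = 74/11.
E[α(G)] ≥ n − E[|E(G)|] = 149 − 74/11 = 1565/11.
Numerically: ≈ 142.27273.
(This is only a lower bound; the true E[α(G)] may be larger.)

E[α(G)] ≥ 1565/11 ≈ 142.27273.


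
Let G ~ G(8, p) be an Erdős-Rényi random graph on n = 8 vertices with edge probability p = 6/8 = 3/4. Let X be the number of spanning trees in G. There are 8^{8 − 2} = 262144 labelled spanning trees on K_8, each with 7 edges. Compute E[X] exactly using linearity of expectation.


K_8 has 8^{8 − 2} = 262144 labelled spanning trees.
For each such spanning tree H, let X_H = 1 if all 7 edges of H are present in G. Then P[X_H = 1] = p^{7} = (3/4)^{7} = 2187/16384.
Summing the indicators: E[X] = Σ_H E[X_H] = 262144 · p^{7} = 262144 · 2187/16384 = 34992.
Numerically: E[X] ≈ 34992.

E[X] = 262144 · (3/4)^{7} = 34992 ≈ 34992.


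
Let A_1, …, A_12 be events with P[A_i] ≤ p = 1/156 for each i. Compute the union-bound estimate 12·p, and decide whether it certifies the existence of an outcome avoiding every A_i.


Union bound: P[∪_{i=1}^{12} A_i] ≤ Σ_i P[A_i] ≤ 12·p = 12·(1/156) = 1/13.
Numerically: 1/13 ≈ 0.0769.
Is 1/13 < 1? YES.
Since P[∪ A_i] ≤ 1/13 < 1, the complement has P[∩ A_i^c] ≥ 1 − 1/13 = 12/13 > 0, so some outcome avoids every A_i.

12·p = 1/13 ≈ 0.0769; existence CERTIFIED by the union bound.


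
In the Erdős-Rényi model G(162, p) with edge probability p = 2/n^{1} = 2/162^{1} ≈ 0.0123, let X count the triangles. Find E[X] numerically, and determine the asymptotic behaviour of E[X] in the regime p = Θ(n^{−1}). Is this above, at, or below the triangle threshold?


Number of potential triangles: C(162, 3) = 695520.
Each occurs with probability p³ ≈ (0.0123)³ ≈ 1.88168e-06.
By linearity: E[X] = C(162, 3)·p³ ≈ 695520 · 1.88168e-06 ≈ 1.309.
Here α = 1, so p = 2/n is exactly at the triangle threshold p ~ 1/n. Asymptotically E[X] → c³/6 = 2³/6 = 4/3 ≈ 1.333, a bounded constant. In this regime the triangle count is asymptotically Poisson(c³/6).

E[X] ≈ 1.309; in regime p = Θ(1/n^{1}) E[X] stays bounded (at the triangle threshold p ~ 1/n).


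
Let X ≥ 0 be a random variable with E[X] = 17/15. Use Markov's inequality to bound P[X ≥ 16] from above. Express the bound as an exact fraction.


μ = E[X] = 17/15, a = 16.
Markov: P[X ≥ 16] ≤ μ/a = (17/15)/16 = 17/240.
Numerically: ≈ 0.0708.
(Since a = 16 > μ = 1.1333, the bound 17/240 is < 1 and informative.)

P[X ≥ 16] ≤ 17/240 ≈ 0.0708.


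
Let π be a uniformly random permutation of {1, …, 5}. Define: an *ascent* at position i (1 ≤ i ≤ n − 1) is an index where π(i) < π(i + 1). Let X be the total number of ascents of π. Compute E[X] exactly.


Write X = Σ X_I over i = 1, …, 4, with X_I the indicator of one ascent.
There are 4 indicators.
For each fixed i, the pair (π(i), π(i+1)) is a uniformly random ordered pair of distinct values from {1, …, 5}; by symmetry P[π(i) < π(i+1)] = 1/2.
By linearity: E[X] = 4 · (1/2) = (5 − 1) · (1/2) = 2 ≈ 2.000000.

E[X] = 2 = 2.000000.


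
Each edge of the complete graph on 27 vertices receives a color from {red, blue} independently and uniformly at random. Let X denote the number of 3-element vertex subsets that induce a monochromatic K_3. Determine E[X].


Let X = Σ_S X_S over the C(27, 3) = 2925 subsets S of size 3, where X_S = 1 if the K_3 on S is monochromatic.
For a fixed S, the K_3 on S has C(3, 2) = 3 edges. P[all 3 edges red] = (1/2)^3, and likewise for blue, so P[monochromatic] = 2·(1/2)^3 = 2^{1 − 3} = 1/4.
By linearity of expectation: E[X] = C(27, 3) · 2^{1 − 3} = 2925 · 1/4 = 2925/4.
Numerically: E[X] ≈ 731.2500.

E[X] = C(27,3)·2^(1−C(3,2)) = 2925/4 ≈ 731.2500.


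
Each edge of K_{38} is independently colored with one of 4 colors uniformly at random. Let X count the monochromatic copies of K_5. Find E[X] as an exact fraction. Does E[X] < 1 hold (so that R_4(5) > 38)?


E[X] = C(38, 5) · 4^{1 − 10} = 501942 · 4^{−9} = 501942/262144.
As a reduced fraction: E[X] = 250971/131072 ≈ 1.9147568.
Is E[X] < 1? NO.
Since E[X] ≥ 1, the first-moment bound is inconclusive at n = 38; it does NOT by itself certify R_4(5) > 38.

E[X] = 250971/131072 ≈ 1.9147568; E[X] ≥ 1; first-moment method inconclusive here.


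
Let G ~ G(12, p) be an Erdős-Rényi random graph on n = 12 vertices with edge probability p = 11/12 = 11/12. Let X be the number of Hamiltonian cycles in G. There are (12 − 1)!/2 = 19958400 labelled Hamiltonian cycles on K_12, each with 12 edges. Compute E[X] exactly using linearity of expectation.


K_12 has (12 − 1)!/2 = 19958400 labelled Hamiltonian cycles.
For each such Hamiltonian cycle H, let X_H = 1 if all 12 edges of H are present in G. Then P[X_H = 1] = p^{12} = (11/12)^{12} = 3138428376721/8916100448256.
By linearity of expectation: E[X] = Σ_H E[X_H] = 19958400 · p^{12} = 19958400 · 3138428376721/8916100448256 = 6041474625187925/859963392.
Numerically: E[X] ≈ 7.0253e+06.

E[X] = 19958400 · (11/12)^{12} = 6041474625187925/859963392 ≈ 7.0253e+06.


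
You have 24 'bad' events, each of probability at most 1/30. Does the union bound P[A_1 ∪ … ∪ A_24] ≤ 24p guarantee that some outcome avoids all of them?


Union bound: P[∪_{i=1}^{24} A_i] ≤ Σ_i P[A_i] ≤ 24·p = 24·(1/30) = 4/5.
Numerically: 4/5 ≈ 0.80000.
Is 4/5 < 1? YES.
Since P[∪ A_i] ≤ 4/5 < 1, the complement has P[∩ A_i^c] ≥ 1 − 4/5 = 1/5 > 0, so some outcome avoids every A_i.

24·p = 4/5 ≈ 0.80000; existence CERTIFIED by the union bound.


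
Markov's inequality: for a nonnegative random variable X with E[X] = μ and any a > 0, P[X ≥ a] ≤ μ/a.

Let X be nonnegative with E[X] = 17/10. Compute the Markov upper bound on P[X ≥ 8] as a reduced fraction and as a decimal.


μ = E[X] = 17/10, a = 8.
Markov: P[X ≥ 8] ≤ μ/a = (17/10)/8 = 17/80.
Numerically: ≈ 0.212.
(Since a = 8 > μ = 1.700, the bound 17/80 is < 1 and informative.)

P[X ≥ 8] ≤ 17/80 ≈ 0.212.


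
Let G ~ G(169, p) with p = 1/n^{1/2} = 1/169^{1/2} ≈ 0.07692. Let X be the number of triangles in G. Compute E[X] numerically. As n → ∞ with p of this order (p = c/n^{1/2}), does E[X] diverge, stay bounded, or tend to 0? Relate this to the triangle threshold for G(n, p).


Number of potential triangles: C(169, 3) = 790244.
Each occurs with probability p³ ≈ (0.07692)³ ≈ 4.551661e-04.
By linearity: E[X] = C(169, 3)·p³ ≈ 790244 · 4.551661e-04 ≈ 359.6923.
Since α = 1/2 < 1, p = c/n^{1/2} ≫ 1/n is above the triangle threshold p ~ 1/n. Asymptotically E[X] ~ (c³/6)·n^{3(1−α)} = (1³/6)·n^{1.5} → ∞; triangles are abundant w.h.p.

E[X] ≈ 359.6923; in regime p = Θ(1/n^{1/2}) E[X] diverges (above the triangle threshold p ~ 1/n).


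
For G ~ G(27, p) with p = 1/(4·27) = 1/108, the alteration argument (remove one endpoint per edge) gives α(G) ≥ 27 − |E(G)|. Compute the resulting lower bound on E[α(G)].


E[|E(G)|] = C(27, 2)·p = 351 · (1/108) = 13/4.
E[α(G)] ≥ n − E[|E(G)|] = 27 − 13/4 = 95/4.
Numerically: ≈ 23.75000.
(This is only a lower bound; the true E[α(G)] may be larger.)

E[α(G)] ≥ 95/4 ≈ 23.75000.


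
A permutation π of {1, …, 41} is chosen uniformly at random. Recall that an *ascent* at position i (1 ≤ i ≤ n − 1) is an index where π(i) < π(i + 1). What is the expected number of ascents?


Write X = Σ X_I over i = 1, …, 40, with X_I the indicator of one ascent.
There are 40 indicators.
For each fixed i, the pair (π(i), π(i+1)) is a uniformly random ordered pair of distinct values from {1, …, 41}; by symmetry P[π(i) < π(i+1)] = 1/2.
By linearity: E[X] = 40 · (1/2) = (41 − 1) · (1/2) = 20 ≈ 20.000000.

E[X] = 20 = 20.000000.


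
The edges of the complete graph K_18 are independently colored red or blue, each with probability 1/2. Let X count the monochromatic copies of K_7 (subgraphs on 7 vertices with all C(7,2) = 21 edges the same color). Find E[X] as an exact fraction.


Let X = Σ_S X_S over the C(18, 7) = 31824 subsets S of size 7, where X_S = 1 if the K_7 on S is monochromatic.
For a fixed S, the K_7 on S has C(7, 2) = 21 edges. P[all 21 edges red] = (1/2)^21, and likewise for blue, so P[monochromatic] = 2·(1/2)^21 = 2^{1 − 21} = 1/1048576.
By linearity: E[X] = C(18, 7) · 2^{1 − 21} = 31824 · 1/1048576 = 1989/65536.
Numerically: E[X] ≈ 0.03035.

E[X] = C(18,7)·2^(1−C(7,2)) = 1989/65536 ≈ 0.03035.


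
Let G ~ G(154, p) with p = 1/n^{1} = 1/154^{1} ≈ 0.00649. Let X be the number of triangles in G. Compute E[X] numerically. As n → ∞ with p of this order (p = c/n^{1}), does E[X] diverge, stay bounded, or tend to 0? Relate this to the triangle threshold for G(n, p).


Number of potential triangles: C(154, 3) = 596904.
Each occurs with probability p³ ≈ (0.00649)³ ≈ 2.73803e-07.
By linearity: E[X] = C(154, 3)·p³ ≈ 596904 · 2.73803e-07 ≈ 0.163.
Here α = 1, so p = 1/n is exactly at the triangle threshold p ~ 1/n. Asymptotically E[X] → c³/6 = 1³/6 = 1/6 ≈ 0.167, a bounded constant. In this regime the triangle count is asymptotically Poisson(c³/6).

E[X] ≈ 0.163; in regime p = Θ(1/n^{1}) E[X] stays bounded (at the triangle threshold p ~ 1/n).


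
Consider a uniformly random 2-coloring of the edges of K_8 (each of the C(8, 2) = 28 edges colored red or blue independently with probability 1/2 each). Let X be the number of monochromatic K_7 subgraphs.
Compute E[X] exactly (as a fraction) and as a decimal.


Let X = Σ_S X_S over the C(8, 7) = 8 subsets S of size 7, where X_S = 1 if the K_7 on S is monochromatic.
For a fixed S, the K_7 on S has C(7, 2) = 21 edges. P[all 21 edges red] = (1/2)^21, and likewise for blue, so P[monochromatic] = 2·(1/2)^21 = 2^{1 − 21} = 1/1048576.
By linearity: E[X] = C(8, 7) · 2^{1 − 21} = 8 · 1/1048576 = 1/131072.
Numerically: E[X] ≈ 0.0000.

E[X] = C(8,7)·2^(1−C(7,2)) = 1/131072 ≈ 0.0000.


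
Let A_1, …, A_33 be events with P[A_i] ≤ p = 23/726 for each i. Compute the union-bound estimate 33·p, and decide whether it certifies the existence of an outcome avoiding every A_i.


Union bound: P[∪_{i=1}^{33} A_i] ≤ Σ_i P[A_i] ≤ 33·p = 33·(23/726) = 23/22.
Numerically: 23/22 ≈ 1.045455.
Is 23/22 < 1? NO.
Since the bound 23/22 is ≥ 1, the union bound is uninformative here; it does NOT by itself certify existence.

33·p = 23/22 ≈ 1.045455; existence NOT certified by the union bound.


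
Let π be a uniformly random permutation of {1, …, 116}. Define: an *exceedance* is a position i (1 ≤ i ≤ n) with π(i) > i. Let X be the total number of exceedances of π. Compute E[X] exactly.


Write X = Σ_{i=1}^{116} X_i, where X_i = 1_{π(i) > i}.
For each fixed i, π(i) is uniform over {1, …, 116} (marginal of a uniform permutation), so P[π(i) > i] = (n − i)/n. Summing: Σ_{i=1}^{116} (n − i)/n = (0 + 1 + … + 115)/116 = 116(116 − 1)/(2·116) = (116 − 1)/2.
Hence E[X] = Σ_{i=1}^{116} (116 − i)/116 = 115/2 ≈ 57.50000.

E[X] = 115/2 = 57.50000.


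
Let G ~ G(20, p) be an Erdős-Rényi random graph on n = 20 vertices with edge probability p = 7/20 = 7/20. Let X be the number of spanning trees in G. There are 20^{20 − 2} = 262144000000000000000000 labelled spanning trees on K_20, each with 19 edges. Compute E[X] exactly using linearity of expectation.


K_20 has 20^{20 − 2} = 262144000000000000000000 labelled spanning trees.
For each such spanning tree H, let X_H = 1 if all 19 edges of H are present in G. Then P[X_H = 1] = p^{19} = (7/20)^{19} = 11398895185373143/5242880000000000000000000.
By linearity: E[X] = Σ_H E[X_H] = 262144000000000000000000 · p^{19} = 262144000000000000000000 · 11398895185373143/5242880000000000000000000 = 11398895185373143/20.
Numerically: E[X] ≈ 5.6994e+14.

E[X] = 262144000000000000000000 · (7/20)^{19} = 11398895185373143/20 ≈ 5.6994e+14.


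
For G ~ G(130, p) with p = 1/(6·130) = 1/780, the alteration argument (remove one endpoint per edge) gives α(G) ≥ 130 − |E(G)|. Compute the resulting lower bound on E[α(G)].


E[|E(G)|] = C(130, 2)·p = 8385 · (1/780) = 43/4.
E[α(G)] ≥ n − E[|E(G)|] = 130 − 43/4 = 477/4.
Numerically: ≈ 119.25000.
(This is only a lower bound; the true E[α(G)] may be larger.)

E[α(G)] ≥ 477/4 ≈ 119.25000.


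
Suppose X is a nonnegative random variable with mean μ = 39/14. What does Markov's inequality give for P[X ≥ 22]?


μ = E[X] = 39/14, a = 22.
Markov: P[X ≥ 22] ≤ μ/a = (39/14)/22 = 39/308.
Numerically: ≈ 0.127.
(Since a = 22 > μ = 2.786, the bound 39/308 is < 1 and informative.)

P[X ≥ 22] ≤ 39/308 ≈ 0.127.


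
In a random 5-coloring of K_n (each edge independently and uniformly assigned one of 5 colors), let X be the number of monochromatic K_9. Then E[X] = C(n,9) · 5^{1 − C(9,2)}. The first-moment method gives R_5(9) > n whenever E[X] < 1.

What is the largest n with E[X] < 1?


We need C(n, 9) · 5^{1 − 36} < 1, i.e. C(n, 9) < 5^{36 − 1} = 2910383045673370361328125.
Check values of n near the boundary:
  n = 2167: C(2167, 9) = 2855899084841489792706810; 2855899084841489792706810 < 2910383045673370361328125? YES
  n = 2168: C(2168, 9) = 2867804175977929537095120; 2867804175977929537095120 < 2910383045673370361328125? YES
  n = 2169: C(2169, 9) = 2879753360044504243499683; 2879753360044504243499683 < 2910383045673370361328125? YES
  n = 2170: C(2170, 9) = 2891746779868845075610510; 2891746779868845075610510 < 2910383045673370361328125? YES
  n = 2171: C(2171, 9) = 2903784578674959601827205; 2903784578674959601827205 < 2910383045673370361328125? YES
  n = 2172: C(2172, 9) = 2915866900084148060642020; 2915866900084148060642020 < 2910383045673370361328125? NO
  n = 2173: C(2173, 9) = 2927993888115921319674265; 2927993888115921319674265 < 2910383045673370361328125? NO
The largest n with C(n, 9) < 2910383045673370361328125 is n = 2171 (where E[X] = 580756915734991920365441/582076609134674072265625 ≈ 0.998). Hence R_5(9) > 2171, i.e. R_5(9) ≥ 2172.

Largest n = 2171; hence R_5(9) > 2171.


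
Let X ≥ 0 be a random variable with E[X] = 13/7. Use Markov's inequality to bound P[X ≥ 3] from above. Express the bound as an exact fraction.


μ = E[X] = 13/7, a = 3.
Markov: P[X ≥ 3] ≤ μ/a = (13/7)/3 = 13/21.
Numerically: ≈ 0.619.
(Since a = 3 > μ = 1.857, the bound 13/21 is < 1 and informative.)

P[X ≥ 3] ≤ 13/21 ≈ 0.619.


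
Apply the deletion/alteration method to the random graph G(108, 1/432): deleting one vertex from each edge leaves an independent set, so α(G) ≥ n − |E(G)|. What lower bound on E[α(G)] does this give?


E[|E(G)|] = C(108, 2)·p = 5778 · (1/432) = 107/8.
E[α(G)] ≥ n − E[|E(G)|] = 108 − 107/8 = 757/8.
Numerically: ≈ 94.625.
(This is only a lower bound; the true E[α(G)] may be larger.)

E[α(G)] ≥ 757/8 ≈ 94.625.


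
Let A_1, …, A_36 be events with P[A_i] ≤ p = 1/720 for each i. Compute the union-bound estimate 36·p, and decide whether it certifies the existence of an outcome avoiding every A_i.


Union bound: P[∪_{i=1}^{36} A_i] ≤ Σ_i P[A_i] ≤ 36·p = 36·(1/720) = 1/20.
Numerically: 1/20 ≈ 0.0500000.
Is 1/20 < 1? YES.
Since P[∪ A_i] ≤ 1/20 < 1, the complement has P[∩ A_i^c] ≥ 1 − 1/20 = 19/20 > 0, so some outcome avoids every A_i.

36·p = 1/20 ≈ 0.0500000; existence CERTIFIED by the union bound.


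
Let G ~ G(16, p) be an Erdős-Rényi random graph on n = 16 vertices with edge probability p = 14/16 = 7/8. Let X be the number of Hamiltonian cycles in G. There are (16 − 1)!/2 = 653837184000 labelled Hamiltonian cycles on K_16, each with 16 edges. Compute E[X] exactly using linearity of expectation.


K_16 has (16 − 1)!/2 = 653837184000 labelled Hamiltonian cycles.
For each such Hamiltonian cycle H, let X_H = 1 if all 16 edges of H are present in G. Then P[X_H = 1] = p^{16} = (7/8)^{16} = 33232930569601/281474976710656.
Summing the indicators: E[X] = Σ_H E[X_H] = 653837184000 · p^{16} = 653837184000 · 33232930569601/281474976710656 = 21219654042671322112875/274877906944.
Numerically: E[X] ≈ 7.72e+10.

E[X] = 653837184000 · (7/8)^{16} = 21219654042671322112875/274877906944 ≈ 7.72e+10.


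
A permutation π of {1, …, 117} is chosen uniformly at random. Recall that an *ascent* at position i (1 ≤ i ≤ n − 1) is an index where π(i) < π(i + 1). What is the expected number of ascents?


Write X = Σ X_I over i = 1, …, 116, with X_I the indicator of one ascent.
There are 116 indicators.
For each fixed i, the pair (π(i), π(i+1)) is a uniformly random ordered pair of distinct values from {1, …, 117}; by symmetry P[π(i) < π(i+1)] = 1/2.
By linearity: E[X] = 116 · (1/2) = (117 − 1) · (1/2) = 58 ≈ 58.000000.

E[X] = 58 = 58.000000.


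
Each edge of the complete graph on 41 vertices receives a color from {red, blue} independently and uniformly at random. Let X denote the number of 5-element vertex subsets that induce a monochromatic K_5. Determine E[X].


Let X = Σ_S X_S over the C(41, 5) = 749398 subsets S of size 5, where X_S = 1 if the K_5 on S is monochromatic.
For a fixed S, the K_5 on S has C(5, 2) = 10 edges. P[all 10 edges red] = (1/2)^10, and likewise for blue, so P[monochromatic] = 2·(1/2)^10 = 2^{1 − 10} = 1/512.
By linearity: E[X] = C(41, 5) · 2^{1 − 10} = 749398 · 1/512 = 374699/256.
Numerically: E[X] ≈ 1463.668.

E[X] = C(41,5)·2^(1−C(5,2)) = 374699/256 ≈ 1463.668.


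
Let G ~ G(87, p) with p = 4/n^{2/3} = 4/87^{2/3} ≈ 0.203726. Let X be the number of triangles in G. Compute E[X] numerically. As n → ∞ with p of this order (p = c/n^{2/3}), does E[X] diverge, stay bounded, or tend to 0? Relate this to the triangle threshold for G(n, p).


Number of potential triangles: C(87, 3) = 105995.
Each occurs with probability p³ ≈ (0.203726)³ ≈ 8.45554234e-03.
By linearity: E[X] = C(87, 3)·p³ ≈ 105995 · 8.45554234e-03 ≈ 896.245211.
Since α = 2/3 < 1, p = c/n^{2/3} ≫ 1/n is above the triangle threshold p ~ 1/n. Asymptotically E[X] ~ (c³/6)·n^{3(1−α)} = (4³/6)·n^{1} → ∞; triangles are abundant w.h.p.

E[X] ≈ 896.245211; in regime p = Θ(1/n^{2/3}) E[X] diverges (above the triangle threshold p ~ 1/n).


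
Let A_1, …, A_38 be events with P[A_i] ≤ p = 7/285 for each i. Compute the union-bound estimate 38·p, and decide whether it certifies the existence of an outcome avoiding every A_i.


Union bound: P[∪_{i=1}^{38} A_i] ≤ Σ_i P[A_i] ≤ 38·p = 38·(7/285) = 14/15.
Numerically: 14/15 ≈ 0.933333.
Is 14/15 < 1? YES.
Since P[∪ A_i] ≤ 14/15 < 1, the complement has P[∩ A_i^c] ≥ 1 − 14/15 = 1/15 > 0, so some outcome avoids every A_i.

38·p = 14/15 ≈ 0.933333; existence CERTIFIED by the union bound.


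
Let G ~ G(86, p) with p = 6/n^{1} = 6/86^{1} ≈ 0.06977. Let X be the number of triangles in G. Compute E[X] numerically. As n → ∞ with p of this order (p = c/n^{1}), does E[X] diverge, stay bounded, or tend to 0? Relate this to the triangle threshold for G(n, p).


Number of potential triangles: C(86, 3) = 102340.
Each occurs with probability p³ ≈ (0.06977)³ ≈ 3.395927e-04.
By linearity: E[X] = C(86, 3)·p³ ≈ 102340 · 3.395927e-04 ≈ 34.7539.
Here α = 1, so p = 6/n is exactly at the triangle threshold p ~ 1/n. Asymptotically E[X] → c³/6 = 6³/6 = 36 ≈ 36.0000, a bounded constant. In this regime the triangle count is asymptotically Poisson(c³/6).

E[X] ≈ 34.7539; in regime p = Θ(1/n^{1}) E[X] stays bounded (at the triangle threshold p ~ 1/n).


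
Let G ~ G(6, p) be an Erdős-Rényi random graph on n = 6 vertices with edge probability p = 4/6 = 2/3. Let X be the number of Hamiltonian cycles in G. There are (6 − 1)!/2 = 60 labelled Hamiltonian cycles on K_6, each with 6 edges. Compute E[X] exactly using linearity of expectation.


K_6 has (6 − 1)!/2 = 60 labelled Hamiltonian cycles.
For each such Hamiltonian cycle H, let X_H = 1 if all 6 edges of H are present in G. Then P[X_H = 1] = p^{6} = (2/3)^{6} = 64/729.
By linearity: E[X] = Σ_H E[X_H] = 60 · p^{6} = 60 · 64/729 = 1280/243.
Numerically: E[X] ≈ 5.27.

E[X] = 60 · (2/3)^{6} = 1280/243 ≈ 5.27.


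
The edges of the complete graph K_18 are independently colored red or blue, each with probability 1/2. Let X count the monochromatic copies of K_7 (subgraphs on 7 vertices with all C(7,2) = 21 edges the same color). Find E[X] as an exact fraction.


Let X = Σ_S X_S over the C(18, 7) = 31824 subsets S of size 7, where X_S = 1 if the K_7 on S is monochromatic.
For a fixed S, the K_7 on S has C(7, 2) = 21 edges. P[all 21 edges red] = (1/2)^21, and likewise for blue, so P[monochromatic] = 2·(1/2)^21 = 2^{1 − 21} = 1/1048576.
By linearity of expectation: E[X] = C(18, 7) · 2^{1 − 21} = 31824 · 1/1048576 = 1989/65536.
Numerically: E[X] ≈ 0.030.

E[X] = C(18,7)·2^(1−C(7,2)) = 1989/65536 ≈ 0.030.


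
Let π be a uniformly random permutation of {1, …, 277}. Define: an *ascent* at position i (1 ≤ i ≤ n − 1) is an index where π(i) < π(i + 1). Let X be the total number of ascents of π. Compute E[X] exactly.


Write X = Σ X_I over i = 1, …, 276, with X_I the indicator of one ascent.
There are 276 indicators.
For each fixed i, the pair (π(i), π(i+1)) is a uniformly random ordered pair of distinct values from {1, …, 277}; by symmetry P[π(i) < π(i+1)] = 1/2.
By linearity: E[X] = 276 · (1/2) = (277 − 1) · (1/2) = 138 ≈ 138.00000.

E[X] = 138 = 138.00000.


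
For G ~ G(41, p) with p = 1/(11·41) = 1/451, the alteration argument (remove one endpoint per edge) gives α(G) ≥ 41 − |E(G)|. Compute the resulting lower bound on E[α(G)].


E[|E(G)|] = C(41, 2)·p = 820 · (1/451) = 20/11.
E[α(G)] ≥ n − E[|E(G)|] = 41 − 20/11 = 431/11.
Numerically: ≈ 39.18182.
(This is only a lower bound; the true E[α(G)] may be larger.)

E[α(G)] ≥ 431/11 ≈ 39.18182.
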